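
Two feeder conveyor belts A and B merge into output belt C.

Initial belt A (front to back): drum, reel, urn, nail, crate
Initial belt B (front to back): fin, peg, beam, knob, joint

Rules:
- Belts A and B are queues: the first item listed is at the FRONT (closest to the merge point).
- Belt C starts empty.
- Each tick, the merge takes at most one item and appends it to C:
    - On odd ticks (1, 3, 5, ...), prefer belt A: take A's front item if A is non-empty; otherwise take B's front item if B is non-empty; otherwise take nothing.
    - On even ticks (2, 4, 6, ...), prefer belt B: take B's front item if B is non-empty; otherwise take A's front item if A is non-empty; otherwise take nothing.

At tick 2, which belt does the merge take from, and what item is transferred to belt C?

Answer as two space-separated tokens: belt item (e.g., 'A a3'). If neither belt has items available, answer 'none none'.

Tick 1: prefer A, take drum from A; A=[reel,urn,nail,crate] B=[fin,peg,beam,knob,joint] C=[drum]
Tick 2: prefer B, take fin from B; A=[reel,urn,nail,crate] B=[peg,beam,knob,joint] C=[drum,fin]

Answer: B fin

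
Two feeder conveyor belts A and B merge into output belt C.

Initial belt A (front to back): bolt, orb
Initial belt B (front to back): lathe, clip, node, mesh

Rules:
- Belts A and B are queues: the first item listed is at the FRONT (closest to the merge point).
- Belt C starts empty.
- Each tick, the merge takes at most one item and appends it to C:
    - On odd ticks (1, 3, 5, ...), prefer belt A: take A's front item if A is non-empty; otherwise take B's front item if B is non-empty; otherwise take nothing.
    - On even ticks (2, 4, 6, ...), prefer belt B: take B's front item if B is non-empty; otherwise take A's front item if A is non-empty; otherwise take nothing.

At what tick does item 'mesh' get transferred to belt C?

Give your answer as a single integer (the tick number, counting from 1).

Answer: 6

Derivation:
Tick 1: prefer A, take bolt from A; A=[orb] B=[lathe,clip,node,mesh] C=[bolt]
Tick 2: prefer B, take lathe from B; A=[orb] B=[clip,node,mesh] C=[bolt,lathe]
Tick 3: prefer A, take orb from A; A=[-] B=[clip,node,mesh] C=[bolt,lathe,orb]
Tick 4: prefer B, take clip from B; A=[-] B=[node,mesh] C=[bolt,lathe,orb,clip]
Tick 5: prefer A, take node from B; A=[-] B=[mesh] C=[bolt,lathe,orb,clip,node]
Tick 6: prefer B, take mesh from B; A=[-] B=[-] C=[bolt,lathe,orb,clip,node,mesh]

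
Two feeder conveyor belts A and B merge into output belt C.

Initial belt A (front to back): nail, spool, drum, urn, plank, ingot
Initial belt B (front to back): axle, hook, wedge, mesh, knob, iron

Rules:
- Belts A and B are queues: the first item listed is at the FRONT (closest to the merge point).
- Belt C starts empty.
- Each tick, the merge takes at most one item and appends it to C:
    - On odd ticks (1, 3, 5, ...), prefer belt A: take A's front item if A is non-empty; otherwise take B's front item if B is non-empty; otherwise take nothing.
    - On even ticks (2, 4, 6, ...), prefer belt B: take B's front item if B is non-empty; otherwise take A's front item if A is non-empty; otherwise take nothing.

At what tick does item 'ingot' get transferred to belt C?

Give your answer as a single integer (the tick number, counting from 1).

Answer: 11

Derivation:
Tick 1: prefer A, take nail from A; A=[spool,drum,urn,plank,ingot] B=[axle,hook,wedge,mesh,knob,iron] C=[nail]
Tick 2: prefer B, take axle from B; A=[spool,drum,urn,plank,ingot] B=[hook,wedge,mesh,knob,iron] C=[nail,axle]
Tick 3: prefer A, take spool from A; A=[drum,urn,plank,ingot] B=[hook,wedge,mesh,knob,iron] C=[nail,axle,spool]
Tick 4: prefer B, take hook from B; A=[drum,urn,plank,ingot] B=[wedge,mesh,knob,iron] C=[nail,axle,spool,hook]
Tick 5: prefer A, take drum from A; A=[urn,plank,ingot] B=[wedge,mesh,knob,iron] C=[nail,axle,spool,hook,drum]
Tick 6: prefer B, take wedge from B; A=[urn,plank,ingot] B=[mesh,knob,iron] C=[nail,axle,spool,hook,drum,wedge]
Tick 7: prefer A, take urn from A; A=[plank,ingot] B=[mesh,knob,iron] C=[nail,axle,spool,hook,drum,wedge,urn]
Tick 8: prefer B, take mesh from B; A=[plank,ingot] B=[knob,iron] C=[nail,axle,spool,hook,drum,wedge,urn,mesh]
Tick 9: prefer A, take plank from A; A=[ingot] B=[knob,iron] C=[nail,axle,spool,hook,drum,wedge,urn,mesh,plank]
Tick 10: prefer B, take knob from B; A=[ingot] B=[iron] C=[nail,axle,spool,hook,drum,wedge,urn,mesh,plank,knob]
Tick 11: prefer A, take ingot from A; A=[-] B=[iron] C=[nail,axle,spool,hook,drum,wedge,urn,mesh,plank,knob,ingot]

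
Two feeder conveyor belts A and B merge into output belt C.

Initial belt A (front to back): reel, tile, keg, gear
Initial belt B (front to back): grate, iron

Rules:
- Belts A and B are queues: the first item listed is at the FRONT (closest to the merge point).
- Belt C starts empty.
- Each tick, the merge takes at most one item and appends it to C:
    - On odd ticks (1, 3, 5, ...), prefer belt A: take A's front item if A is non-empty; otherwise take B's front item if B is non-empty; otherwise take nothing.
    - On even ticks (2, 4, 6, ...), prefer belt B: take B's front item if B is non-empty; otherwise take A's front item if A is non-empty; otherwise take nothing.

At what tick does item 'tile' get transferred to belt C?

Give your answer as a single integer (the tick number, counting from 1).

Tick 1: prefer A, take reel from A; A=[tile,keg,gear] B=[grate,iron] C=[reel]
Tick 2: prefer B, take grate from B; A=[tile,keg,gear] B=[iron] C=[reel,grate]
Tick 3: prefer A, take tile from A; A=[keg,gear] B=[iron] C=[reel,grate,tile]

Answer: 3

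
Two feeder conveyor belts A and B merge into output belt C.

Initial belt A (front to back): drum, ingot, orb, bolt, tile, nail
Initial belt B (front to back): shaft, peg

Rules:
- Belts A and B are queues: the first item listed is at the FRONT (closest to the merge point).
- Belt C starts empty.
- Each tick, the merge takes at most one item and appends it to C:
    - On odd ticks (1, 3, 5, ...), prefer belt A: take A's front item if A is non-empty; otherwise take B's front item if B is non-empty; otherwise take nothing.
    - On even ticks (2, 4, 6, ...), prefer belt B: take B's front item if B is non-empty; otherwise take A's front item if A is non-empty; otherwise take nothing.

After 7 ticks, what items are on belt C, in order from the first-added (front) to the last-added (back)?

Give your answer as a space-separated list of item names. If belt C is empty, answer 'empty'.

Answer: drum shaft ingot peg orb bolt tile

Derivation:
Tick 1: prefer A, take drum from A; A=[ingot,orb,bolt,tile,nail] B=[shaft,peg] C=[drum]
Tick 2: prefer B, take shaft from B; A=[ingot,orb,bolt,tile,nail] B=[peg] C=[drum,shaft]
Tick 3: prefer A, take ingot from A; A=[orb,bolt,tile,nail] B=[peg] C=[drum,shaft,ingot]
Tick 4: prefer B, take peg from B; A=[orb,bolt,tile,nail] B=[-] C=[drum,shaft,ingot,peg]
Tick 5: prefer A, take orb from A; A=[bolt,tile,nail] B=[-] C=[drum,shaft,ingot,peg,orb]
Tick 6: prefer B, take bolt from A; A=[tile,nail] B=[-] C=[drum,shaft,ingot,peg,orb,bolt]
Tick 7: prefer A, take tile from A; A=[nail] B=[-] C=[drum,shaft,ingot,peg,orb,bolt,tile]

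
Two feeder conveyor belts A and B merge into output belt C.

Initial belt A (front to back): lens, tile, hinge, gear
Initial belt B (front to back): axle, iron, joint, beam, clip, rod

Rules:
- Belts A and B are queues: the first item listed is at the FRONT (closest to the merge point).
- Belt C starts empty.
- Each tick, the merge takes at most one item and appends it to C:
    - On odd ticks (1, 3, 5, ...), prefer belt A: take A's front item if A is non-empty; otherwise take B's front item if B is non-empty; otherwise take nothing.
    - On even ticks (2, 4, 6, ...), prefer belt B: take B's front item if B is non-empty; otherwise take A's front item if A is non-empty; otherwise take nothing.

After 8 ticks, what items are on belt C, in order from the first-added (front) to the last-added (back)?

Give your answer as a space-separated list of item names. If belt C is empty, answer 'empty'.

Answer: lens axle tile iron hinge joint gear beam

Derivation:
Tick 1: prefer A, take lens from A; A=[tile,hinge,gear] B=[axle,iron,joint,beam,clip,rod] C=[lens]
Tick 2: prefer B, take axle from B; A=[tile,hinge,gear] B=[iron,joint,beam,clip,rod] C=[lens,axle]
Tick 3: prefer A, take tile from A; A=[hinge,gear] B=[iron,joint,beam,clip,rod] C=[lens,axle,tile]
Tick 4: prefer B, take iron from B; A=[hinge,gear] B=[joint,beam,clip,rod] C=[lens,axle,tile,iron]
Tick 5: prefer A, take hinge from A; A=[gear] B=[joint,beam,clip,rod] C=[lens,axle,tile,iron,hinge]
Tick 6: prefer B, take joint from B; A=[gear] B=[beam,clip,rod] C=[lens,axle,tile,iron,hinge,joint]
Tick 7: prefer A, take gear from A; A=[-] B=[beam,clip,rod] C=[lens,axle,tile,iron,hinge,joint,gear]
Tick 8: prefer B, take beam from B; A=[-] B=[clip,rod] C=[lens,axle,tile,iron,hinge,joint,gear,beam]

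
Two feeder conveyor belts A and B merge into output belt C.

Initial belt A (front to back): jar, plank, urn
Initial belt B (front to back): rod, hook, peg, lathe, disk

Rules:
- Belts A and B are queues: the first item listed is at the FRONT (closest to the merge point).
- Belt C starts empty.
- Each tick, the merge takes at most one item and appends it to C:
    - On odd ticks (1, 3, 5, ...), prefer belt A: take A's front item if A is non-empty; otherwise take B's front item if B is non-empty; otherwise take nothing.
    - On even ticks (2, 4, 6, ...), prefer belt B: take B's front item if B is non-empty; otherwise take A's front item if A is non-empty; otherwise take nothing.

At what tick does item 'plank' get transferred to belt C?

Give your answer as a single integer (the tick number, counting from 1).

Answer: 3

Derivation:
Tick 1: prefer A, take jar from A; A=[plank,urn] B=[rod,hook,peg,lathe,disk] C=[jar]
Tick 2: prefer B, take rod from B; A=[plank,urn] B=[hook,peg,lathe,disk] C=[jar,rod]
Tick 3: prefer A, take plank from A; A=[urn] B=[hook,peg,lathe,disk] C=[jar,rod,plank]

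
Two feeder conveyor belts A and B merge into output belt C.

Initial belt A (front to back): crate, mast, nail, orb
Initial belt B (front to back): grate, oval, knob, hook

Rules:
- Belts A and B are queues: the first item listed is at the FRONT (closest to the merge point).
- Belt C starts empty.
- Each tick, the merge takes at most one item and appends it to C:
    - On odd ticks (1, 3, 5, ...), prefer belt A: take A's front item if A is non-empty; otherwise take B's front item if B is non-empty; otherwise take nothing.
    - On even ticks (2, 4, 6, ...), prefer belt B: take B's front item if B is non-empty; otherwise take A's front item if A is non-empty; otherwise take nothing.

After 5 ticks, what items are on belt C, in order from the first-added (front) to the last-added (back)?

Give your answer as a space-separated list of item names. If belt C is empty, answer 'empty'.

Answer: crate grate mast oval nail

Derivation:
Tick 1: prefer A, take crate from A; A=[mast,nail,orb] B=[grate,oval,knob,hook] C=[crate]
Tick 2: prefer B, take grate from B; A=[mast,nail,orb] B=[oval,knob,hook] C=[crate,grate]
Tick 3: prefer A, take mast from A; A=[nail,orb] B=[oval,knob,hook] C=[crate,grate,mast]
Tick 4: prefer B, take oval from B; A=[nail,orb] B=[knob,hook] C=[crate,grate,mast,oval]
Tick 5: prefer A, take nail from A; A=[orb] B=[knob,hook] C=[crate,grate,mast,oval,nail]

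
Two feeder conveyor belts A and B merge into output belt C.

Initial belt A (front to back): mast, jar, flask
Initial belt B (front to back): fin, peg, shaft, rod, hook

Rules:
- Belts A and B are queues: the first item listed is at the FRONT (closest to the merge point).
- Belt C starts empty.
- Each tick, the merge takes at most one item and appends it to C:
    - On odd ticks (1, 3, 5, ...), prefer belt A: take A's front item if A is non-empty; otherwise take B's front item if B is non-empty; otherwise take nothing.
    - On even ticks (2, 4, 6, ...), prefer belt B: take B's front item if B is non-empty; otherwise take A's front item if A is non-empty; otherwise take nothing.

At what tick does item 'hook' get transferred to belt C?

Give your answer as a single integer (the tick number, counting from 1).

Tick 1: prefer A, take mast from A; A=[jar,flask] B=[fin,peg,shaft,rod,hook] C=[mast]
Tick 2: prefer B, take fin from B; A=[jar,flask] B=[peg,shaft,rod,hook] C=[mast,fin]
Tick 3: prefer A, take jar from A; A=[flask] B=[peg,shaft,rod,hook] C=[mast,fin,jar]
Tick 4: prefer B, take peg from B; A=[flask] B=[shaft,rod,hook] C=[mast,fin,jar,peg]
Tick 5: prefer A, take flask from A; A=[-] B=[shaft,rod,hook] C=[mast,fin,jar,peg,flask]
Tick 6: prefer B, take shaft from B; A=[-] B=[rod,hook] C=[mast,fin,jar,peg,flask,shaft]
Tick 7: prefer A, take rod from B; A=[-] B=[hook] C=[mast,fin,jar,peg,flask,shaft,rod]
Tick 8: prefer B, take hook from B; A=[-] B=[-] C=[mast,fin,jar,peg,flask,shaft,rod,hook]

Answer: 8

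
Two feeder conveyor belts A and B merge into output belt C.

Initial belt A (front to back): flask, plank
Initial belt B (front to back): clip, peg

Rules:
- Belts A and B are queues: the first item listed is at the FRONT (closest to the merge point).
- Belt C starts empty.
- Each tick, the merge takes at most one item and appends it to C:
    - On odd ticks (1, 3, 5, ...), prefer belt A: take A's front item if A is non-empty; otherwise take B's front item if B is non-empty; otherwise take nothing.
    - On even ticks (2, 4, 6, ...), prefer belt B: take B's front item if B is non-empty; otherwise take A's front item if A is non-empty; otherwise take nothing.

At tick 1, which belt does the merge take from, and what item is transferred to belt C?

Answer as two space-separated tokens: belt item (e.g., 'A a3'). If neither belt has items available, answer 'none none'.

Tick 1: prefer A, take flask from A; A=[plank] B=[clip,peg] C=[flask]

Answer: A flask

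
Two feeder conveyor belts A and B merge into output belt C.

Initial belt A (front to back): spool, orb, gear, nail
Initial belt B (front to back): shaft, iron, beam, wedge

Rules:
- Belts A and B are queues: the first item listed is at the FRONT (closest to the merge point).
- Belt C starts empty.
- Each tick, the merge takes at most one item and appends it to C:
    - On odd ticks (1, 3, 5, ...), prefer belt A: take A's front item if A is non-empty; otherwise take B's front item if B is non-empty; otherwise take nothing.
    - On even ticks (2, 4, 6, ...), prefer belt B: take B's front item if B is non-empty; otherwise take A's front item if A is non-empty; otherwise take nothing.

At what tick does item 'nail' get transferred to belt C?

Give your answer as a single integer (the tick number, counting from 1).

Tick 1: prefer A, take spool from A; A=[orb,gear,nail] B=[shaft,iron,beam,wedge] C=[spool]
Tick 2: prefer B, take shaft from B; A=[orb,gear,nail] B=[iron,beam,wedge] C=[spool,shaft]
Tick 3: prefer A, take orb from A; A=[gear,nail] B=[iron,beam,wedge] C=[spool,shaft,orb]
Tick 4: prefer B, take iron from B; A=[gear,nail] B=[beam,wedge] C=[spool,shaft,orb,iron]
Tick 5: prefer A, take gear from A; A=[nail] B=[beam,wedge] C=[spool,shaft,orb,iron,gear]
Tick 6: prefer B, take beam from B; A=[nail] B=[wedge] C=[spool,shaft,orb,iron,gear,beam]
Tick 7: prefer A, take nail from A; A=[-] B=[wedge] C=[spool,shaft,orb,iron,gear,beam,nail]

Answer: 7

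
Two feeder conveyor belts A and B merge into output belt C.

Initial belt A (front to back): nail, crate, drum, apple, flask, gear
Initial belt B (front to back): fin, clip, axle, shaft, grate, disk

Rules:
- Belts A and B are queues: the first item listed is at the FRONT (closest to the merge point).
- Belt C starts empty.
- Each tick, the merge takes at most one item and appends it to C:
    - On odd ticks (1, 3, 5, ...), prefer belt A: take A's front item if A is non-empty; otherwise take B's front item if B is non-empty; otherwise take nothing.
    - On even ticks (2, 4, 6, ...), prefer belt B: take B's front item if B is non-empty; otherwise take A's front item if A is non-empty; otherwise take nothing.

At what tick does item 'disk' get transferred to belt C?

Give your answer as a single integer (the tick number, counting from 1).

Tick 1: prefer A, take nail from A; A=[crate,drum,apple,flask,gear] B=[fin,clip,axle,shaft,grate,disk] C=[nail]
Tick 2: prefer B, take fin from B; A=[crate,drum,apple,flask,gear] B=[clip,axle,shaft,grate,disk] C=[nail,fin]
Tick 3: prefer A, take crate from A; A=[drum,apple,flask,gear] B=[clip,axle,shaft,grate,disk] C=[nail,fin,crate]
Tick 4: prefer B, take clip from B; A=[drum,apple,flask,gear] B=[axle,shaft,grate,disk] C=[nail,fin,crate,clip]
Tick 5: prefer A, take drum from A; A=[apple,flask,gear] B=[axle,shaft,grate,disk] C=[nail,fin,crate,clip,drum]
Tick 6: prefer B, take axle from B; A=[apple,flask,gear] B=[shaft,grate,disk] C=[nail,fin,crate,clip,drum,axle]
Tick 7: prefer A, take apple from A; A=[flask,gear] B=[shaft,grate,disk] C=[nail,fin,crate,clip,drum,axle,apple]
Tick 8: prefer B, take shaft from B; A=[flask,gear] B=[grate,disk] C=[nail,fin,crate,clip,drum,axle,apple,shaft]
Tick 9: prefer A, take flask from A; A=[gear] B=[grate,disk] C=[nail,fin,crate,clip,drum,axle,apple,shaft,flask]
Tick 10: prefer B, take grate from B; A=[gear] B=[disk] C=[nail,fin,crate,clip,drum,axle,apple,shaft,flask,grate]
Tick 11: prefer A, take gear from A; A=[-] B=[disk] C=[nail,fin,crate,clip,drum,axle,apple,shaft,flask,grate,gear]
Tick 12: prefer B, take disk from B; A=[-] B=[-] C=[nail,fin,crate,clip,drum,axle,apple,shaft,flask,grate,gear,disk]

Answer: 12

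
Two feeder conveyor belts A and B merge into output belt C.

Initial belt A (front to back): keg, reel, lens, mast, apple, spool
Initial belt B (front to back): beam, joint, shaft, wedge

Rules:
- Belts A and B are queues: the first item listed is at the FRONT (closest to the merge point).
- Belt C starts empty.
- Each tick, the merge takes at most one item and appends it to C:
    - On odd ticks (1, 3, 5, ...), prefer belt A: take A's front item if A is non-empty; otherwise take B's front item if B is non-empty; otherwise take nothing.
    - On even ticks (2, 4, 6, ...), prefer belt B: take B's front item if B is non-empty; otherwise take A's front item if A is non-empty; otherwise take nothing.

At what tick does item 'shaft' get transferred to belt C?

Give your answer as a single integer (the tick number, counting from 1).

Answer: 6

Derivation:
Tick 1: prefer A, take keg from A; A=[reel,lens,mast,apple,spool] B=[beam,joint,shaft,wedge] C=[keg]
Tick 2: prefer B, take beam from B; A=[reel,lens,mast,apple,spool] B=[joint,shaft,wedge] C=[keg,beam]
Tick 3: prefer A, take reel from A; A=[lens,mast,apple,spool] B=[joint,shaft,wedge] C=[keg,beam,reel]
Tick 4: prefer B, take joint from B; A=[lens,mast,apple,spool] B=[shaft,wedge] C=[keg,beam,reel,joint]
Tick 5: prefer A, take lens from A; A=[mast,apple,spool] B=[shaft,wedge] C=[keg,beam,reel,joint,lens]
Tick 6: prefer B, take shaft from B; A=[mast,apple,spool] B=[wedge] C=[keg,beam,reel,joint,lens,shaft]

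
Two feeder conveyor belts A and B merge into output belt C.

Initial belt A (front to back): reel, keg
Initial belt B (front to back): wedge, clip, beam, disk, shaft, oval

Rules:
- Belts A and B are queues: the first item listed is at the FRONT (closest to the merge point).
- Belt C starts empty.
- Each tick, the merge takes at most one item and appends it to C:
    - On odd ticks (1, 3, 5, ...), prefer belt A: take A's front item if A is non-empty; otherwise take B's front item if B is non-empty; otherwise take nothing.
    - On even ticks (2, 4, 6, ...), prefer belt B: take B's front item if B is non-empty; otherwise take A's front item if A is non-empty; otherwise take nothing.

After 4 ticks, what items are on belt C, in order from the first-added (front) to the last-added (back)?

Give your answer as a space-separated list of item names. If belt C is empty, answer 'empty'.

Tick 1: prefer A, take reel from A; A=[keg] B=[wedge,clip,beam,disk,shaft,oval] C=[reel]
Tick 2: prefer B, take wedge from B; A=[keg] B=[clip,beam,disk,shaft,oval] C=[reel,wedge]
Tick 3: prefer A, take keg from A; A=[-] B=[clip,beam,disk,shaft,oval] C=[reel,wedge,keg]
Tick 4: prefer B, take clip from B; A=[-] B=[beam,disk,shaft,oval] C=[reel,wedge,keg,clip]

Answer: reel wedge keg clip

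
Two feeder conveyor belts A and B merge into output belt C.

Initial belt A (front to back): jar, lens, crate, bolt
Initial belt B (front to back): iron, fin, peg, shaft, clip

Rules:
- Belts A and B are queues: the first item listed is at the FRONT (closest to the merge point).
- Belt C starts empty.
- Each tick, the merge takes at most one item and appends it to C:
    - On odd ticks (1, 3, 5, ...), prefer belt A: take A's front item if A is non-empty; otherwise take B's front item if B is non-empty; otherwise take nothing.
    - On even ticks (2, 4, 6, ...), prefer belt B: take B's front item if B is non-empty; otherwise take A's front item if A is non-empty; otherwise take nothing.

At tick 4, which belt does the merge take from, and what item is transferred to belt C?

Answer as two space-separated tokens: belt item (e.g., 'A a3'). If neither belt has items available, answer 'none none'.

Answer: B fin

Derivation:
Tick 1: prefer A, take jar from A; A=[lens,crate,bolt] B=[iron,fin,peg,shaft,clip] C=[jar]
Tick 2: prefer B, take iron from B; A=[lens,crate,bolt] B=[fin,peg,shaft,clip] C=[jar,iron]
Tick 3: prefer A, take lens from A; A=[crate,bolt] B=[fin,peg,shaft,clip] C=[jar,iron,lens]
Tick 4: prefer B, take fin from B; A=[crate,bolt] B=[peg,shaft,clip] C=[jar,iron,lens,fin]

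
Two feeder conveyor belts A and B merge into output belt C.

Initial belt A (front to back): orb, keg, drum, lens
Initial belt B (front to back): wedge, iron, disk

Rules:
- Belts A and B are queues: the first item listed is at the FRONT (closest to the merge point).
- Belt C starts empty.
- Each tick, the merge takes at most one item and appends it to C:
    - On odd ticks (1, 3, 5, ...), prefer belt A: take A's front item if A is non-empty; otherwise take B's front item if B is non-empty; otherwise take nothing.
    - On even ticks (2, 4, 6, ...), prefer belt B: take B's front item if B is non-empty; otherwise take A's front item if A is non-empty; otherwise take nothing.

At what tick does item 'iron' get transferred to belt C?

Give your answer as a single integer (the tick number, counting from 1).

Answer: 4

Derivation:
Tick 1: prefer A, take orb from A; A=[keg,drum,lens] B=[wedge,iron,disk] C=[orb]
Tick 2: prefer B, take wedge from B; A=[keg,drum,lens] B=[iron,disk] C=[orb,wedge]
Tick 3: prefer A, take keg from A; A=[drum,lens] B=[iron,disk] C=[orb,wedge,keg]
Tick 4: prefer B, take iron from B; A=[drum,lens] B=[disk] C=[orb,wedge,keg,iron]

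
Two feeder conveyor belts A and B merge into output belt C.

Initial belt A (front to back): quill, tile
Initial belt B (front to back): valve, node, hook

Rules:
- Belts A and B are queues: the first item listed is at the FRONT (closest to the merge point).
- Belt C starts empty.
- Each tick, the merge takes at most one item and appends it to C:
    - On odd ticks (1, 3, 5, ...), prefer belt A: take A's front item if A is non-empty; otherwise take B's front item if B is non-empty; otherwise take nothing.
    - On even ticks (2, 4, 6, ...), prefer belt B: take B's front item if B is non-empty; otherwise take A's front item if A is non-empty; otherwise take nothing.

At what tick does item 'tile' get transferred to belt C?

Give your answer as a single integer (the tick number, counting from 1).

Answer: 3

Derivation:
Tick 1: prefer A, take quill from A; A=[tile] B=[valve,node,hook] C=[quill]
Tick 2: prefer B, take valve from B; A=[tile] B=[node,hook] C=[quill,valve]
Tick 3: prefer A, take tile from A; A=[-] B=[node,hook] C=[quill,valve,tile]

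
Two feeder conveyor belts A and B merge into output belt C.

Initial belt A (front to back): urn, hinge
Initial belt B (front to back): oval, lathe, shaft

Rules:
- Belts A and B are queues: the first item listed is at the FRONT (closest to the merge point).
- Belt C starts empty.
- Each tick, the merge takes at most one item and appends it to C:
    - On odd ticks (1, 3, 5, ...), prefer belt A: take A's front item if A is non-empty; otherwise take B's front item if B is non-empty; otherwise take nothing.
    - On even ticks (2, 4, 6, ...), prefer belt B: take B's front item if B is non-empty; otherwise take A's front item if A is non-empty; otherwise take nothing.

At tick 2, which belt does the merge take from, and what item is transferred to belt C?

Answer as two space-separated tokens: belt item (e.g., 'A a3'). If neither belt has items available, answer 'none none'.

Answer: B oval

Derivation:
Tick 1: prefer A, take urn from A; A=[hinge] B=[oval,lathe,shaft] C=[urn]
Tick 2: prefer B, take oval from B; A=[hinge] B=[lathe,shaft] C=[urn,oval]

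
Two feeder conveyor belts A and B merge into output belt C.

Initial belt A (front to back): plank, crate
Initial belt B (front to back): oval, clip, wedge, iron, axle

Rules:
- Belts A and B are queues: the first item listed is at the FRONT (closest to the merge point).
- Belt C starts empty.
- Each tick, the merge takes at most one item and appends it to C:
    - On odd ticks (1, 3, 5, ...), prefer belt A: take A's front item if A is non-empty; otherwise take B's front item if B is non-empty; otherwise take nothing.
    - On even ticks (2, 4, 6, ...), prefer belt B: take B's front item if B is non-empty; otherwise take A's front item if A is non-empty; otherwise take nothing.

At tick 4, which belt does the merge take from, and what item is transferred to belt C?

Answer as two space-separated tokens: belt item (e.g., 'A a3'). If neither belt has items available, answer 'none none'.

Tick 1: prefer A, take plank from A; A=[crate] B=[oval,clip,wedge,iron,axle] C=[plank]
Tick 2: prefer B, take oval from B; A=[crate] B=[clip,wedge,iron,axle] C=[plank,oval]
Tick 3: prefer A, take crate from A; A=[-] B=[clip,wedge,iron,axle] C=[plank,oval,crate]
Tick 4: prefer B, take clip from B; A=[-] B=[wedge,iron,axle] C=[plank,oval,crate,clip]

Answer: B clip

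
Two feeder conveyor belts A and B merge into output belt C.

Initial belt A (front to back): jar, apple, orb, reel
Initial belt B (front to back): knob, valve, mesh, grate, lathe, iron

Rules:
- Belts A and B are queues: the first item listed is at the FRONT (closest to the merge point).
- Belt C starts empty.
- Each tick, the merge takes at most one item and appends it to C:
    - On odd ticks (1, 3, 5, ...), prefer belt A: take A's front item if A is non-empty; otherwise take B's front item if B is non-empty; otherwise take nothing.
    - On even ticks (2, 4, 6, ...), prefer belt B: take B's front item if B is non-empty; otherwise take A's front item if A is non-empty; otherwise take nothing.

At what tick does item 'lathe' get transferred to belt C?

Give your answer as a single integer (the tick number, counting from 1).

Tick 1: prefer A, take jar from A; A=[apple,orb,reel] B=[knob,valve,mesh,grate,lathe,iron] C=[jar]
Tick 2: prefer B, take knob from B; A=[apple,orb,reel] B=[valve,mesh,grate,lathe,iron] C=[jar,knob]
Tick 3: prefer A, take apple from A; A=[orb,reel] B=[valve,mesh,grate,lathe,iron] C=[jar,knob,apple]
Tick 4: prefer B, take valve from B; A=[orb,reel] B=[mesh,grate,lathe,iron] C=[jar,knob,apple,valve]
Tick 5: prefer A, take orb from A; A=[reel] B=[mesh,grate,lathe,iron] C=[jar,knob,apple,valve,orb]
Tick 6: prefer B, take mesh from B; A=[reel] B=[grate,lathe,iron] C=[jar,knob,apple,valve,orb,mesh]
Tick 7: prefer A, take reel from A; A=[-] B=[grate,lathe,iron] C=[jar,knob,apple,valve,orb,mesh,reel]
Tick 8: prefer B, take grate from B; A=[-] B=[lathe,iron] C=[jar,knob,apple,valve,orb,mesh,reel,grate]
Tick 9: prefer A, take lathe from B; A=[-] B=[iron] C=[jar,knob,apple,valve,orb,mesh,reel,grate,lathe]

Answer: 9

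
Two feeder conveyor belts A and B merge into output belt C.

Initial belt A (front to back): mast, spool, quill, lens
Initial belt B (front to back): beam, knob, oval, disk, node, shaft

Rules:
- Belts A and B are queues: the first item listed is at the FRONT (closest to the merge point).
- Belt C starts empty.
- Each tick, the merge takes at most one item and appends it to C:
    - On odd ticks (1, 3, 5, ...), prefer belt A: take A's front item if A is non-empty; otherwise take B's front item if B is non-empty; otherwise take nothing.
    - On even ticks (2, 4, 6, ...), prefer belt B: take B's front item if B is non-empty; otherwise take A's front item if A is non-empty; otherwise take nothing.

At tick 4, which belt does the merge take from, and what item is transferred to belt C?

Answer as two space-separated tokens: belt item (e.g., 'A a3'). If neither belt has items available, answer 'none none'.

Answer: B knob

Derivation:
Tick 1: prefer A, take mast from A; A=[spool,quill,lens] B=[beam,knob,oval,disk,node,shaft] C=[mast]
Tick 2: prefer B, take beam from B; A=[spool,quill,lens] B=[knob,oval,disk,node,shaft] C=[mast,beam]
Tick 3: prefer A, take spool from A; A=[quill,lens] B=[knob,oval,disk,node,shaft] C=[mast,beam,spool]
Tick 4: prefer B, take knob from B; A=[quill,lens] B=[oval,disk,node,shaft] C=[mast,beam,spool,knob]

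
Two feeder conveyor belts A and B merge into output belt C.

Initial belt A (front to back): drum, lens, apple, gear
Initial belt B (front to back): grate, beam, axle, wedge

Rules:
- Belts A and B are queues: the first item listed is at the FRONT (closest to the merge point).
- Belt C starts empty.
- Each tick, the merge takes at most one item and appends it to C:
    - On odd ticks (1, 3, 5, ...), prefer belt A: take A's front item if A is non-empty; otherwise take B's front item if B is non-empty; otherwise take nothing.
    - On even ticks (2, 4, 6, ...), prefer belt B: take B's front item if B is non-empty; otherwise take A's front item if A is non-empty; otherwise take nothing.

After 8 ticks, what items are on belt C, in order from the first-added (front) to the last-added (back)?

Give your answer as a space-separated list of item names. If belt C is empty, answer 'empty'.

Tick 1: prefer A, take drum from A; A=[lens,apple,gear] B=[grate,beam,axle,wedge] C=[drum]
Tick 2: prefer B, take grate from B; A=[lens,apple,gear] B=[beam,axle,wedge] C=[drum,grate]
Tick 3: prefer A, take lens from A; A=[apple,gear] B=[beam,axle,wedge] C=[drum,grate,lens]
Tick 4: prefer B, take beam from B; A=[apple,gear] B=[axle,wedge] C=[drum,grate,lens,beam]
Tick 5: prefer A, take apple from A; A=[gear] B=[axle,wedge] C=[drum,grate,lens,beam,apple]
Tick 6: prefer B, take axle from B; A=[gear] B=[wedge] C=[drum,grate,lens,beam,apple,axle]
Tick 7: prefer A, take gear from A; A=[-] B=[wedge] C=[drum,grate,lens,beam,apple,axle,gear]
Tick 8: prefer B, take wedge from B; A=[-] B=[-] C=[drum,grate,lens,beam,apple,axle,gear,wedge]

Answer: drum grate lens beam apple axle gear wedge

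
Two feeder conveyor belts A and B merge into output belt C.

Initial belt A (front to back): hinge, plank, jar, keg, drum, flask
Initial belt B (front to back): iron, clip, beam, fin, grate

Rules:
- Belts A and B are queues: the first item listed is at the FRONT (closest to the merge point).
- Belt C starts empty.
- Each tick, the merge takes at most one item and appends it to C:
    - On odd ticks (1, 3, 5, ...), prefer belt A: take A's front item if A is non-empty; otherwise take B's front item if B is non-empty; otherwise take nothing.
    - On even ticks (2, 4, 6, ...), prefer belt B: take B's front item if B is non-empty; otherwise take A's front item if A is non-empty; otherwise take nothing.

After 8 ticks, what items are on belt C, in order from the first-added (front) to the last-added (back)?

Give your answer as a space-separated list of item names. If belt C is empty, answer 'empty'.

Answer: hinge iron plank clip jar beam keg fin

Derivation:
Tick 1: prefer A, take hinge from A; A=[plank,jar,keg,drum,flask] B=[iron,clip,beam,fin,grate] C=[hinge]
Tick 2: prefer B, take iron from B; A=[plank,jar,keg,drum,flask] B=[clip,beam,fin,grate] C=[hinge,iron]
Tick 3: prefer A, take plank from A; A=[jar,keg,drum,flask] B=[clip,beam,fin,grate] C=[hinge,iron,plank]
Tick 4: prefer B, take clip from B; A=[jar,keg,drum,flask] B=[beam,fin,grate] C=[hinge,iron,plank,clip]
Tick 5: prefer A, take jar from A; A=[keg,drum,flask] B=[beam,fin,grate] C=[hinge,iron,plank,clip,jar]
Tick 6: prefer B, take beam from B; A=[keg,drum,flask] B=[fin,grate] C=[hinge,iron,plank,clip,jar,beam]
Tick 7: prefer A, take keg from A; A=[drum,flask] B=[fin,grate] C=[hinge,iron,plank,clip,jar,beam,keg]
Tick 8: prefer B, take fin from B; A=[drum,flask] B=[grate] C=[hinge,iron,plank,clip,jar,beam,keg,fin]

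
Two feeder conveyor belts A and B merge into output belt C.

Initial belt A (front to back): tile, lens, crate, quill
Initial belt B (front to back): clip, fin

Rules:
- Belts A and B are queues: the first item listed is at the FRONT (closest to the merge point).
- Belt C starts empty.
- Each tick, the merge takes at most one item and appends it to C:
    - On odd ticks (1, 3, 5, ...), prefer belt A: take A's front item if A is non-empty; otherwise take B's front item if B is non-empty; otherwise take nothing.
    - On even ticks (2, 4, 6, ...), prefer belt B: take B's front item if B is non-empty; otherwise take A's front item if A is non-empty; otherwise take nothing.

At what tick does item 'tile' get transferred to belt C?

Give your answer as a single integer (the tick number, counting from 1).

Answer: 1

Derivation:
Tick 1: prefer A, take tile from A; A=[lens,crate,quill] B=[clip,fin] C=[tile]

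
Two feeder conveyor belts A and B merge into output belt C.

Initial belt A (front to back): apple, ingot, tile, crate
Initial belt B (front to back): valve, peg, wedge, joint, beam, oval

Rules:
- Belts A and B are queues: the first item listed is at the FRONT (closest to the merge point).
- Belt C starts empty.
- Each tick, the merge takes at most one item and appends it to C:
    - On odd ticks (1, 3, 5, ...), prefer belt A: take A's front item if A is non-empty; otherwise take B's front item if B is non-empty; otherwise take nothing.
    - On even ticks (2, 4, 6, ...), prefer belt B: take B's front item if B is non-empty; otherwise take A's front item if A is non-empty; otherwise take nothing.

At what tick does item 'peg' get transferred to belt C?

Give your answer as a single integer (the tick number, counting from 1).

Tick 1: prefer A, take apple from A; A=[ingot,tile,crate] B=[valve,peg,wedge,joint,beam,oval] C=[apple]
Tick 2: prefer B, take valve from B; A=[ingot,tile,crate] B=[peg,wedge,joint,beam,oval] C=[apple,valve]
Tick 3: prefer A, take ingot from A; A=[tile,crate] B=[peg,wedge,joint,beam,oval] C=[apple,valve,ingot]
Tick 4: prefer B, take peg from B; A=[tile,crate] B=[wedge,joint,beam,oval] C=[apple,valve,ingot,peg]

Answer: 4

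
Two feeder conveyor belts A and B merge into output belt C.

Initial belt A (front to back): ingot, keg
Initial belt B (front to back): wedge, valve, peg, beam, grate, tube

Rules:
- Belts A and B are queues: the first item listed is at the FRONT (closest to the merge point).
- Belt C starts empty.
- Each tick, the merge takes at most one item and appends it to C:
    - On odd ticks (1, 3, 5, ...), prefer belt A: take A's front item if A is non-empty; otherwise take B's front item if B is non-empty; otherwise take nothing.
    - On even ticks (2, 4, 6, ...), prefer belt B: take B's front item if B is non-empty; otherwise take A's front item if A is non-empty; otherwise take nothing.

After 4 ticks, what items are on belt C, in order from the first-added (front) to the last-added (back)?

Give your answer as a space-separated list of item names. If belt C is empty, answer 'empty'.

Answer: ingot wedge keg valve

Derivation:
Tick 1: prefer A, take ingot from A; A=[keg] B=[wedge,valve,peg,beam,grate,tube] C=[ingot]
Tick 2: prefer B, take wedge from B; A=[keg] B=[valve,peg,beam,grate,tube] C=[ingot,wedge]
Tick 3: prefer A, take keg from A; A=[-] B=[valve,peg,beam,grate,tube] C=[ingot,wedge,keg]
Tick 4: prefer B, take valve from B; A=[-] B=[peg,beam,grate,tube] C=[ingot,wedge,keg,valve]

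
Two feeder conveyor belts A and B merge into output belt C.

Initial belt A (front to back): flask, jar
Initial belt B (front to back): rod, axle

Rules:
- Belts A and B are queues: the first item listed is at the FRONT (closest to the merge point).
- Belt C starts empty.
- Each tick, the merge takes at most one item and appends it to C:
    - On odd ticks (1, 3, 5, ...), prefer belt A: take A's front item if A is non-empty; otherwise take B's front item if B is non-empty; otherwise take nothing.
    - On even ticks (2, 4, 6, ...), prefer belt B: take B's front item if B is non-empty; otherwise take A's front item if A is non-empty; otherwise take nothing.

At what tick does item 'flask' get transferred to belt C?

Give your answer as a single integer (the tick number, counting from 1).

Tick 1: prefer A, take flask from A; A=[jar] B=[rod,axle] C=[flask]

Answer: 1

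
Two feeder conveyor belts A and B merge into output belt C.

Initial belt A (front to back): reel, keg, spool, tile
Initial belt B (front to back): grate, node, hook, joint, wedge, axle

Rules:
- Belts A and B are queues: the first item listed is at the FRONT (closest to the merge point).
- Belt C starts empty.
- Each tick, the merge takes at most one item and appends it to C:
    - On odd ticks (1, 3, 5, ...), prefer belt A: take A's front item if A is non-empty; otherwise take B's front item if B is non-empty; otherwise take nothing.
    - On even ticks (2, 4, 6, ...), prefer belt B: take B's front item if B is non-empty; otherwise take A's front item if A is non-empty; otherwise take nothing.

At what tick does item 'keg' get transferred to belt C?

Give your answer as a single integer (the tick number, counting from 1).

Tick 1: prefer A, take reel from A; A=[keg,spool,tile] B=[grate,node,hook,joint,wedge,axle] C=[reel]
Tick 2: prefer B, take grate from B; A=[keg,spool,tile] B=[node,hook,joint,wedge,axle] C=[reel,grate]
Tick 3: prefer A, take keg from A; A=[spool,tile] B=[node,hook,joint,wedge,axle] C=[reel,grate,keg]

Answer: 3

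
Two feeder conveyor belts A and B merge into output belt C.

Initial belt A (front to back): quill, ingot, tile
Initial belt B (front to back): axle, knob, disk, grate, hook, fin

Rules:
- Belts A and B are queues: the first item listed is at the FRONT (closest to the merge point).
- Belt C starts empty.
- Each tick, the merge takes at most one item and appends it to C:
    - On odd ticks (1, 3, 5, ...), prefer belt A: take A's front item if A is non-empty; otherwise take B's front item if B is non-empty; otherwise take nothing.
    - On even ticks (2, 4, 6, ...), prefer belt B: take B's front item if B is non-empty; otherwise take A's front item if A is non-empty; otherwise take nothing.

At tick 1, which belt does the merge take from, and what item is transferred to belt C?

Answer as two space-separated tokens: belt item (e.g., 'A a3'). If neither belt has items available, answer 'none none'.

Answer: A quill

Derivation:
Tick 1: prefer A, take quill from A; A=[ingot,tile] B=[axle,knob,disk,grate,hook,fin] C=[quill]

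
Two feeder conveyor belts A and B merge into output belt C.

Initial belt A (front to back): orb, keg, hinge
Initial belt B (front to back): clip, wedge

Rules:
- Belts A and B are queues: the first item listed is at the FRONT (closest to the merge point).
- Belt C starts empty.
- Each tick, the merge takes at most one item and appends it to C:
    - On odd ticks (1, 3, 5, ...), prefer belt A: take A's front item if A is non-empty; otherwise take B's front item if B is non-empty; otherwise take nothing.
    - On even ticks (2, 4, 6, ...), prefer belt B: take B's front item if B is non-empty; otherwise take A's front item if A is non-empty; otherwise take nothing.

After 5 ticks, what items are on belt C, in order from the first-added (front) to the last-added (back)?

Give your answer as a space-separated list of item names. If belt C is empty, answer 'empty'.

Tick 1: prefer A, take orb from A; A=[keg,hinge] B=[clip,wedge] C=[orb]
Tick 2: prefer B, take clip from B; A=[keg,hinge] B=[wedge] C=[orb,clip]
Tick 3: prefer A, take keg from A; A=[hinge] B=[wedge] C=[orb,clip,keg]
Tick 4: prefer B, take wedge from B; A=[hinge] B=[-] C=[orb,clip,keg,wedge]
Tick 5: prefer A, take hinge from A; A=[-] B=[-] C=[orb,clip,keg,wedge,hinge]

Answer: orb clip keg wedge hinge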